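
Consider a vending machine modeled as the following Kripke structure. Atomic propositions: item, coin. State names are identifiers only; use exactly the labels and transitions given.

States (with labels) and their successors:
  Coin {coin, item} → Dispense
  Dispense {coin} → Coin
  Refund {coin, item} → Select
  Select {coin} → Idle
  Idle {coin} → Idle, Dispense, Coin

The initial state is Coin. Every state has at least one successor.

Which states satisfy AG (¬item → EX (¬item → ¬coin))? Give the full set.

{Coin, Dispense, Idle}

States satisfying ¬item → EX (¬item → ¬coin): {Coin, Dispense, Refund, Idle}.
States satisfying AG (¬item → EX (¬item → ¬coin)): {Coin, Dispense, Idle}.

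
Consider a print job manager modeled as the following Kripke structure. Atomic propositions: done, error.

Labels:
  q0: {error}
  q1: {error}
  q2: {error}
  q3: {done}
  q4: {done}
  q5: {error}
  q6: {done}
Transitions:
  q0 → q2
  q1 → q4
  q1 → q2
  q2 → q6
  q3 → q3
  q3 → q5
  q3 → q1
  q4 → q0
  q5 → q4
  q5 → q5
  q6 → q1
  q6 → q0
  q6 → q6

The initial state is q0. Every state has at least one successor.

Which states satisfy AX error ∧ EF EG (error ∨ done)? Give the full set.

States satisfying error: {q0, q1, q2, q5}.
States satisfying AX error: {q0, q4}.
States satisfying EG (error ∨ done): {q0, q1, q2, q3, q4, q5, q6}.
States satisfying EF EG (error ∨ done): {q0, q1, q2, q3, q4, q5, q6}.
States satisfying AX error ∧ EF EG (error ∨ done): {q0, q4}.

{q0, q4}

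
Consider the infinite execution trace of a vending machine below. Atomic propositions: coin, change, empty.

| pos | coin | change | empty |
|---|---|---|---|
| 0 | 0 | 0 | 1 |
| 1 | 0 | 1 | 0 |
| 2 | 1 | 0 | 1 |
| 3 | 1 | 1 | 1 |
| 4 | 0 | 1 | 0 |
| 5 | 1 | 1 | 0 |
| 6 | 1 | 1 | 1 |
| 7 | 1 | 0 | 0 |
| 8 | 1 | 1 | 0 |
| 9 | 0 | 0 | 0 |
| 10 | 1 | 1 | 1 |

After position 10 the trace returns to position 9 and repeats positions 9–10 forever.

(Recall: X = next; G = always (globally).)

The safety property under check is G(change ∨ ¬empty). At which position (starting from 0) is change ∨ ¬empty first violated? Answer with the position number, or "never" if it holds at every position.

At position 0 the labels are {empty}, so change ∨ ¬empty is false there. This is the first violation.

0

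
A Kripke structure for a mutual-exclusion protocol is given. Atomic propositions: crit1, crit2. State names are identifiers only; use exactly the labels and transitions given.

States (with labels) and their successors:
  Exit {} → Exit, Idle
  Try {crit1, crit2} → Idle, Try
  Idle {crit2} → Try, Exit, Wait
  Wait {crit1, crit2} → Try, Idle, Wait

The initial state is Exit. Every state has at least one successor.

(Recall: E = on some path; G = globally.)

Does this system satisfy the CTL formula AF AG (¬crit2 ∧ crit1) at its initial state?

Does not hold

States satisfying AG (¬crit2 ∧ crit1): ∅.
States satisfying AF AG (¬crit2 ∧ crit1): ∅.
There is a path from Exit along which AG (¬crit2 ∧ crit1) never holds.
Exit ∉ Sat(AF AG (¬crit2 ∧ crit1)).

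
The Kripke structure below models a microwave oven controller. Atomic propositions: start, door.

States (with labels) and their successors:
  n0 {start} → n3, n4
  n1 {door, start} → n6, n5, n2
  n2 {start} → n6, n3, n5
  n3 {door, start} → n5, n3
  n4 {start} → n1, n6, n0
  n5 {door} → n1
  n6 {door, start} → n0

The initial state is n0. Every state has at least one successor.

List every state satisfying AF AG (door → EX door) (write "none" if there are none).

States satisfying AG (door → EX door): ∅.
States satisfying AF AG (door → EX door): ∅.

none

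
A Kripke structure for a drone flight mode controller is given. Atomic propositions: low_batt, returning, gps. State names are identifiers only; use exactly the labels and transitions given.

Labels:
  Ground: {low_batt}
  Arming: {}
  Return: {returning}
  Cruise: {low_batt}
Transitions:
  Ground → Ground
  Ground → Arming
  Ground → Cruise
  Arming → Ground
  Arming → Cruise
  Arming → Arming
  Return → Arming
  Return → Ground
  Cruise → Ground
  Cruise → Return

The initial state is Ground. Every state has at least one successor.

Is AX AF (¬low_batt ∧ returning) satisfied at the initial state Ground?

States satisfying AF (¬low_batt ∧ returning): {Return}.
States satisfying AX AF (¬low_batt ∧ returning): ∅.
Ground ∉ Sat(AX AF (¬low_batt ∧ returning)).

Violated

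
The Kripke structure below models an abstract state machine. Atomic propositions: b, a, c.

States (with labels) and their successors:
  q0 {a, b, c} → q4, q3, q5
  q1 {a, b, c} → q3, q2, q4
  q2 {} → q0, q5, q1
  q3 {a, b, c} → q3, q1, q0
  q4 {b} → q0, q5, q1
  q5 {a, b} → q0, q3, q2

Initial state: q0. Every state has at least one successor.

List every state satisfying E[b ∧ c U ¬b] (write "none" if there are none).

States satisfying b ∧ c: {q0, q1, q3}.
States satisfying ¬b: {q2}.
States satisfying E[b ∧ c U ¬b]: {q0, q1, q2, q3}.

{q0, q1, q2, q3}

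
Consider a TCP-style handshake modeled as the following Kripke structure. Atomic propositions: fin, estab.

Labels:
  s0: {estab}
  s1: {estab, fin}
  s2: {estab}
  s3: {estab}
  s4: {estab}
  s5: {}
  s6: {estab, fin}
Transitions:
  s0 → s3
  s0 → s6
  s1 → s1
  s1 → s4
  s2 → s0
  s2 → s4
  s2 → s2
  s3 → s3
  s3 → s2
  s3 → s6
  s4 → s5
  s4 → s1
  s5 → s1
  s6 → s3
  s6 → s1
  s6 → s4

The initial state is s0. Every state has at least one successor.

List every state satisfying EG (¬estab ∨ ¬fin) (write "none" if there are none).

States satisfying ¬estab ∨ ¬fin: {s0, s2, s3, s4, s5}.
States satisfying EG (¬estab ∨ ¬fin): {s0, s2, s3}.

{s0, s2, s3}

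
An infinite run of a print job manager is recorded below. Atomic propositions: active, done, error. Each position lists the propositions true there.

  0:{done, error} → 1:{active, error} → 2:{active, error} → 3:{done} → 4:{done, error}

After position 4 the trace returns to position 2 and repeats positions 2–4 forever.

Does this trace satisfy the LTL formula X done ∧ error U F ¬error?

The position after 0 is 1; done is false there.
Walking from position 0: F ¬error first holds at position 0, and error holds at every earlier position along the way, so error U F ¬error holds.
At position 0: X done is false; error U F ¬error is true; so X done ∧ error U F ¬error is false.

Violated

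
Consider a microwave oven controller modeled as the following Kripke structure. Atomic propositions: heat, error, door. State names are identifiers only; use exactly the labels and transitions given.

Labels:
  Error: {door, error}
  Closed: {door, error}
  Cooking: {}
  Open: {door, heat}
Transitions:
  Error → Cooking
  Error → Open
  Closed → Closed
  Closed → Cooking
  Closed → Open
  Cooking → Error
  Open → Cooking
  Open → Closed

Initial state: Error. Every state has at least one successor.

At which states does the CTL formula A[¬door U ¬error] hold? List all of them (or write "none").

States satisfying ¬door: {Cooking}.
States satisfying ¬error: {Cooking, Open}.
States satisfying A[¬door U ¬error]: {Cooking, Open}.

{Cooking, Open}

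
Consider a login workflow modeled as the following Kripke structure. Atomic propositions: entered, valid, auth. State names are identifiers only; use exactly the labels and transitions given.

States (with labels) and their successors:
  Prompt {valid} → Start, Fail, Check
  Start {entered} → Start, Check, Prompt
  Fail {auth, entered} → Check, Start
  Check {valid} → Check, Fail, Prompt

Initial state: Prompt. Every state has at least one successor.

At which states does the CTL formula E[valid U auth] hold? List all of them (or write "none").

States satisfying valid: {Prompt, Check}.
States satisfying auth: {Fail}.
States satisfying E[valid U auth]: {Prompt, Fail, Check}.

{Prompt, Fail, Check}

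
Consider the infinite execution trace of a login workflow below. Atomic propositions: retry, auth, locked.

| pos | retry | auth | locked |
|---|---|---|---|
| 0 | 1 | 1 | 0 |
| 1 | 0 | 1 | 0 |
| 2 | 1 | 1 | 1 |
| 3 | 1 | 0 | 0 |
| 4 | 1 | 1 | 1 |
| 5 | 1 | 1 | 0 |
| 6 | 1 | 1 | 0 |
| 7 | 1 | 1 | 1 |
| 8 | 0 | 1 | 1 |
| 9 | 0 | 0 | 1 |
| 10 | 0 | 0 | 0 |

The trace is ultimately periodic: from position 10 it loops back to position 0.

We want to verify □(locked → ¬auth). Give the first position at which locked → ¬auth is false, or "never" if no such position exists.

Check locked → ¬auth at each position in order: 0 ✓, 1 ✓.
At position 2 the labels are {auth, locked, retry}, so locked → ¬auth is false there. This is the first violation.

2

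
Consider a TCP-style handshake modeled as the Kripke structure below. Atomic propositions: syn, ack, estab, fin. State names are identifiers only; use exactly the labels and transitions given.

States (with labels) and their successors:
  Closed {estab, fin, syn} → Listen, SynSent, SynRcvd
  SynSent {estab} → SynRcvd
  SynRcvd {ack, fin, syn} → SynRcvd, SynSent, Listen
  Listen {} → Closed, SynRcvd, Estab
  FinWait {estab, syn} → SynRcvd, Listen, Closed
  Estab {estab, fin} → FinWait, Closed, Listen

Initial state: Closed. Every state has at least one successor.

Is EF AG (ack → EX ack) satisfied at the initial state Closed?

Satisfied

States satisfying AG (ack → EX ack): {Closed, SynSent, SynRcvd, Listen, FinWait, Estab}.
States satisfying EF AG (ack → EX ack): {Closed, SynSent, SynRcvd, Listen, FinWait, Estab}.
Some path from Closed reaches a state where AG (ack → EX ack) holds.
Closed ∈ Sat(EF AG (ack → EX ack)).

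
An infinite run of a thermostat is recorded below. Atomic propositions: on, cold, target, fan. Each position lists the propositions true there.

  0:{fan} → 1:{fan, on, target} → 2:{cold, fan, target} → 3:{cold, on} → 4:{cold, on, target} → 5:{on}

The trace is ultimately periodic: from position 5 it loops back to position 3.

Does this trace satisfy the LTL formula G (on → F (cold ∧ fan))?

on → F (cold ∧ fan) must hold at every position from 0 onward. It fails at position 3, so G (on → F (cold ∧ fan)) is false.
Positions where on holds: 1, 3, 4, 5.
Check F (cold ∧ fan) at each: 1→ok, 3→fails, 4→fails, 5→fails.

Does not hold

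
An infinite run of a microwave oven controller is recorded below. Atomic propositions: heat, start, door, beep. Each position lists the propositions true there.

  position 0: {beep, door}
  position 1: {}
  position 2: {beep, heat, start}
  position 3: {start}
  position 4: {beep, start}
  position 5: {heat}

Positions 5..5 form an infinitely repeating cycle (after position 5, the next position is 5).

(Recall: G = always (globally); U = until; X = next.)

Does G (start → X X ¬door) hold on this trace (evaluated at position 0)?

start → X X ¬door holds at every position 0..5, and those are all positions ever visited, so G (start → X X ¬door) holds.
Positions where start holds: 2, 3, 4.
Check X X ¬door at each: 2→ok, 3→ok, 4→ok.

Satisfied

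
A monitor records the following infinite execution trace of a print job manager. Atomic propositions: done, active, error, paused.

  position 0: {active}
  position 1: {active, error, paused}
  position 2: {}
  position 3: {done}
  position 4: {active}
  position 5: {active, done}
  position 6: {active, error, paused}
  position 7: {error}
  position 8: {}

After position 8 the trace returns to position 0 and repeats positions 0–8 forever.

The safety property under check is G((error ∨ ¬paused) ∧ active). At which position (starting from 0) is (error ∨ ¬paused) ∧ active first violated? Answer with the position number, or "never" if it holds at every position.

2

Check (error ∨ ¬paused) ∧ active at each position in order: 0 ✓, 1 ✓.
At position 2 the labels are {}, so (error ∨ ¬paused) ∧ active is false there. This is the first violation.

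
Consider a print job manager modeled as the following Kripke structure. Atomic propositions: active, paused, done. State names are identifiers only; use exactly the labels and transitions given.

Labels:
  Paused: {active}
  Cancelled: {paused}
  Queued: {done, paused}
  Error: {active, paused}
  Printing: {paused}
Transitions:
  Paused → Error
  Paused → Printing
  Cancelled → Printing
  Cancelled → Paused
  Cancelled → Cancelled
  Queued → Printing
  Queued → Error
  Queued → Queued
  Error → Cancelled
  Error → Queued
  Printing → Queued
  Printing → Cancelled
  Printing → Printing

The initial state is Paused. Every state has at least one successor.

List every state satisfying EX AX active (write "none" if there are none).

States satisfying AX active: ∅.
States satisfying EX AX active: ∅.

none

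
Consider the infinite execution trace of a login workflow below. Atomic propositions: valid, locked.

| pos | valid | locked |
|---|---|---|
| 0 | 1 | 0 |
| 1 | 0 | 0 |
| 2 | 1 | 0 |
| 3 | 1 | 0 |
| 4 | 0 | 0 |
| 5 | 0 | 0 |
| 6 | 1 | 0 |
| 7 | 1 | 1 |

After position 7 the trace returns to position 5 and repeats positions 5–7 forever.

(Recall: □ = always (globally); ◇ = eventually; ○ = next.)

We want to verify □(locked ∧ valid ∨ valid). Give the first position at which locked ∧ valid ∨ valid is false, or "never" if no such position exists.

1

Check locked ∧ valid ∨ valid at each position in order: 0 ✓.
At position 1 the labels are {}, so locked ∧ valid ∨ valid is false there. This is the first violation.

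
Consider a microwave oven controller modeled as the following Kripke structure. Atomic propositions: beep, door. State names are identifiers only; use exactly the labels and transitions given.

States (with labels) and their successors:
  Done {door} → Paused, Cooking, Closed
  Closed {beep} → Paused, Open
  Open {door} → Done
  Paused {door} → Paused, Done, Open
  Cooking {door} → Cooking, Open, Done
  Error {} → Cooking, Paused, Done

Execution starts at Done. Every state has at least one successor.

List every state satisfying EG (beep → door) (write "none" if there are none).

{Done, Open, Paused, Cooking, Error}

States satisfying beep → door: {Done, Open, Paused, Cooking, Error}.
States satisfying EG (beep → door): {Done, Open, Paused, Cooking, Error}.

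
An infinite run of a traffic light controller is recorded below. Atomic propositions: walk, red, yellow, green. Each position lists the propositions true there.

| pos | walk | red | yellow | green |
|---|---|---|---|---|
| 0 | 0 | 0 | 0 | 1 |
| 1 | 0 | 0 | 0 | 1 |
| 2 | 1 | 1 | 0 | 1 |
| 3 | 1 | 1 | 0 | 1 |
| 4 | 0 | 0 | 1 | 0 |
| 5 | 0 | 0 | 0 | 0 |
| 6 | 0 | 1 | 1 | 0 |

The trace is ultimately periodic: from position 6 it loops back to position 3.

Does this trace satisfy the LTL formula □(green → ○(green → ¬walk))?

green → ○(green → ¬walk) must hold at every position from 0 onward. It fails at position 1, so □(green → ○(green → ¬walk)) is false.
Positions where green holds: 0, 1, 2, 3.
Check ○(green → ¬walk) at each: 0→ok, 1→fails, 2→fails, 3→ok.

Does not hold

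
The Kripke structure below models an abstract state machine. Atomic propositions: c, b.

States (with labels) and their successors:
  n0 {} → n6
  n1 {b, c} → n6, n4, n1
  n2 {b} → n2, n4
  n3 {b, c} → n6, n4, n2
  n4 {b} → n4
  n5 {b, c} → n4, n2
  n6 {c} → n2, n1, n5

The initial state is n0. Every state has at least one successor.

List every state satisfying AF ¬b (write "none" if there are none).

{n0, n6}

States satisfying ¬b: {n0, n6}.
States satisfying AF ¬b: {n0, n6}.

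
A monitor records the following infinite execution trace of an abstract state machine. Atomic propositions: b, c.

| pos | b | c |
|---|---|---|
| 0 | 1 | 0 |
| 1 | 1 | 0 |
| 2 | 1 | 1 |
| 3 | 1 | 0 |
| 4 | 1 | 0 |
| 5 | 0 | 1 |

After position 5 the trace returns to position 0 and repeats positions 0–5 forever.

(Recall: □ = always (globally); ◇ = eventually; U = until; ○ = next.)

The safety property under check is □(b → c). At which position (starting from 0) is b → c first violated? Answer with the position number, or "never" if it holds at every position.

0

At position 0 the labels are {b}, so b → c is false there. This is the first violation.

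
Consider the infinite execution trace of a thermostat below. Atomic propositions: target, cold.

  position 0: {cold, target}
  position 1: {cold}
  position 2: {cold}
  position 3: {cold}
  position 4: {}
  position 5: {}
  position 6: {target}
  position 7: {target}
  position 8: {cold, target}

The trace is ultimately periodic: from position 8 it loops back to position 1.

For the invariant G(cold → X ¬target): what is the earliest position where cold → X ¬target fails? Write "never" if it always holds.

cold → X ¬target holds at every position 0..8, and those are all the positions the trace ever visits, so the invariant G(cold → X ¬target) is never violated.

never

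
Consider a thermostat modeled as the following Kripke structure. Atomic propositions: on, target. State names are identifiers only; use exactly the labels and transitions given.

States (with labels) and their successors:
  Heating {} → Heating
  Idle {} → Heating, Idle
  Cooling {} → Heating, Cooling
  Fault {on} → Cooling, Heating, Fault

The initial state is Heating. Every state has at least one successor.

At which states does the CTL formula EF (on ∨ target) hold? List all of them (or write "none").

States satisfying on ∨ target: {Fault}.
States satisfying EF (on ∨ target): {Fault}.

{Fault}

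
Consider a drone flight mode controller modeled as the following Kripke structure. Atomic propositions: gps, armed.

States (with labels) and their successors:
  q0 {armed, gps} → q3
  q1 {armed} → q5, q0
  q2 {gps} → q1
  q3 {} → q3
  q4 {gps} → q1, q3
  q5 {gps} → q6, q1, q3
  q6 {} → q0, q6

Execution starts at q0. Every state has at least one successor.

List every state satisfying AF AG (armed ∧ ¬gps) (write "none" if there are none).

none

States satisfying AG (armed ∧ ¬gps): ∅.
States satisfying AF AG (armed ∧ ¬gps): ∅.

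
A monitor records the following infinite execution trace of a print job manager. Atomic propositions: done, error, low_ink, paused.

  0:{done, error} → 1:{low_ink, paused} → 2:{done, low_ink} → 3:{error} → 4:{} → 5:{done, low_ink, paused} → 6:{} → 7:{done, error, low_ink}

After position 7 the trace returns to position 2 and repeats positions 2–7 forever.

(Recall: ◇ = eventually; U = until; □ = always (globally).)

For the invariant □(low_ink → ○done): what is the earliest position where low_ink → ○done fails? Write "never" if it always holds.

2

Check low_ink → ○done at each position in order: 0 ✓, 1 ✓.
At position 2 the labels are {done, low_ink} and the next position 3 has {error}, so low_ink → ○done is false there. This is the first violation.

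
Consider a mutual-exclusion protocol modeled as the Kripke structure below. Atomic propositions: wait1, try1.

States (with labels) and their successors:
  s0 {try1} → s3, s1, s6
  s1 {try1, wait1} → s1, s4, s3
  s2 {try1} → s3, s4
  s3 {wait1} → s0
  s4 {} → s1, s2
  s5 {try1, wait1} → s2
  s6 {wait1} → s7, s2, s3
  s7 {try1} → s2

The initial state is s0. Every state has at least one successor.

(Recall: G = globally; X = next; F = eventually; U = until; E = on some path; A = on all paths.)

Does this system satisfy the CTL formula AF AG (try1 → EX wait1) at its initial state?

Does not hold

States satisfying AG (try1 → EX wait1): ∅.
States satisfying AF AG (try1 → EX wait1): ∅.
There is a path from s0 along which AG (try1 → EX wait1) never holds.
s0 ∉ Sat(AF AG (try1 → EX wait1)).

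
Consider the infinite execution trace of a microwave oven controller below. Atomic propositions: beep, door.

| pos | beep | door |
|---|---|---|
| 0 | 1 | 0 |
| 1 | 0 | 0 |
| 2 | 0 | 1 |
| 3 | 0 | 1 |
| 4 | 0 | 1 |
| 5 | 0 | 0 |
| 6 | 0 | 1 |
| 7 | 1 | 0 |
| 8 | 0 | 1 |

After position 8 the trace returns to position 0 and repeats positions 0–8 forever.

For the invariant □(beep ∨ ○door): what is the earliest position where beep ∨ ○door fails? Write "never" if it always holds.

Check beep ∨ ○door at each position in order: 0 ✓, 1 ✓, 2 ✓, 3 ✓.
At position 4 the labels are {door} and the next position 5 has {}, so beep ∨ ○door is false there. This is the first violation.

4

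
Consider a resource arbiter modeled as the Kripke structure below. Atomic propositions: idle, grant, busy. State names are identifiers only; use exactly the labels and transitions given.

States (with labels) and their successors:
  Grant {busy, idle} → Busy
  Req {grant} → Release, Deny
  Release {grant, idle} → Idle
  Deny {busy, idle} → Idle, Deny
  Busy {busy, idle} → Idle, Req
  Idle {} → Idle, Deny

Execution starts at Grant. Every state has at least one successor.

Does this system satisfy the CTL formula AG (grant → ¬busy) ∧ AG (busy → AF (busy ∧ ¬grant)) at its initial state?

States satisfying grant → ¬busy: {Grant, Req, Release, Deny, Busy, Idle}.
States satisfying AG (grant → ¬busy): {Grant, Req, Release, Deny, Busy, Idle}.
States satisfying busy → AF (busy ∧ ¬grant): {Grant, Req, Release, Deny, Busy, Idle}.
States satisfying AG (busy → AF (busy ∧ ¬grant)): {Grant, Req, Release, Deny, Busy, Idle}.
States satisfying AG (grant → ¬busy) ∧ AG (busy → AF (busy ∧ ¬grant)): {Grant, Req, Release, Deny, Busy, Idle}.
Grant ∈ Sat(AG (grant → ¬busy) ∧ AG (busy → AF (busy ∧ ¬grant))).

Yes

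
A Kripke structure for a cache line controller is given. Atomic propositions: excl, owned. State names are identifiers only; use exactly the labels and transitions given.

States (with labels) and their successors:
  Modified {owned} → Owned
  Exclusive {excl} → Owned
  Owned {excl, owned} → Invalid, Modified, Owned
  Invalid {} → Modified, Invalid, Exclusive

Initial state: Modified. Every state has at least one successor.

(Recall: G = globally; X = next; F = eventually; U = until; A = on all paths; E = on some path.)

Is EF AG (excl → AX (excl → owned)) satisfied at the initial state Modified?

Holds

States satisfying AG (excl → AX (excl → owned)): {Modified, Exclusive, Owned, Invalid}.
States satisfying EF AG (excl → AX (excl → owned)): {Modified, Exclusive, Owned, Invalid}.
Some path from Modified reaches a state where AG (excl → AX (excl → owned)) holds.
Modified ∈ Sat(EF AG (excl → AX (excl → owned))).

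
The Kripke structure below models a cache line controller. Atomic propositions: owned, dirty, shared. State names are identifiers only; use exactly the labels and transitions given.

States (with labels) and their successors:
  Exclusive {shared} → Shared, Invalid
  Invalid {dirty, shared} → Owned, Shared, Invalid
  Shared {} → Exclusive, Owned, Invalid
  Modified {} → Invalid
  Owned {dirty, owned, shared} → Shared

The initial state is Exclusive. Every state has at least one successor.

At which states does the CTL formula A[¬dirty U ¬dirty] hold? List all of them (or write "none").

States satisfying ¬dirty: {Exclusive, Shared, Modified}.
States satisfying A[¬dirty U ¬dirty]: {Exclusive, Shared, Modified}.

{Exclusive, Shared, Modified}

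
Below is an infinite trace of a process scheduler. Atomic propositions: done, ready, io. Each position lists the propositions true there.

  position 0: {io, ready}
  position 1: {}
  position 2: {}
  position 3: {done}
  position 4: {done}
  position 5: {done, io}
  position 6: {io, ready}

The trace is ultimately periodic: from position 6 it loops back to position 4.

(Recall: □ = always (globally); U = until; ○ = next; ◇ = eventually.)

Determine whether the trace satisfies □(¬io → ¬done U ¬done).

¬io → ¬done U ¬done must hold at every position from 0 onward. It fails at position 3, so □(¬io → ¬done U ¬done) is false.
Positions where ¬io holds: 1, 2, 3, 4.
Check ¬done U ¬done at each: 1→ok, 2→ok, 3→fails, 4→fails.

Violated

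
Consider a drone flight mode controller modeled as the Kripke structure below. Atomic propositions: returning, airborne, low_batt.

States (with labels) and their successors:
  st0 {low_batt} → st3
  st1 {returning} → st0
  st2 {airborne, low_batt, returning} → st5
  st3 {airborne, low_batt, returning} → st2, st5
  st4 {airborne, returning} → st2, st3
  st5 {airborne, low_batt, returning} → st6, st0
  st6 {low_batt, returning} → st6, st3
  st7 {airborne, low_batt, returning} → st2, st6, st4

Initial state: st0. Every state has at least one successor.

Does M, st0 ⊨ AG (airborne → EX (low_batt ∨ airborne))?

Holds

States satisfying airborne → EX (low_batt ∨ airborne): {st0, st1, st2, st3, st4, st5, st6, st7}.
States satisfying AG (airborne → EX (low_batt ∨ airborne)): {st0, st1, st2, st3, st4, st5, st6, st7}.
Every state reachable from st0 satisfies airborne → EX (low_batt ∨ airborne).
st0 ∈ Sat(AG (airborne → EX (low_batt ∨ airborne))).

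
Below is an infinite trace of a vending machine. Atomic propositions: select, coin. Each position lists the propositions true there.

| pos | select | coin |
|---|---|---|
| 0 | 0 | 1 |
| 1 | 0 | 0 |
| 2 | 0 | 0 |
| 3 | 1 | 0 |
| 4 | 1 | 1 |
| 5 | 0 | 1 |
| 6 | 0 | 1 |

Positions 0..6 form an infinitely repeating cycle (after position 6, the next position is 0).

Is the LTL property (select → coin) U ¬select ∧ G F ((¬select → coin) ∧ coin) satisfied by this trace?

Walking from position 0: ¬select first holds at position 0, and select → coin holds at every earlier position along the way, so (select → coin) U ¬select holds.
F ((¬select → coin) ∧ coin) holds at every position 0..6, and those are all positions ever visited, so G F ((¬select → coin) ∧ coin) holds.
At position 0: (select → coin) U ¬select is true; G F ((¬select → coin) ∧ coin) is true; so (select → coin) U ¬select ∧ G F ((¬select → coin) ∧ coin) is true.

Holds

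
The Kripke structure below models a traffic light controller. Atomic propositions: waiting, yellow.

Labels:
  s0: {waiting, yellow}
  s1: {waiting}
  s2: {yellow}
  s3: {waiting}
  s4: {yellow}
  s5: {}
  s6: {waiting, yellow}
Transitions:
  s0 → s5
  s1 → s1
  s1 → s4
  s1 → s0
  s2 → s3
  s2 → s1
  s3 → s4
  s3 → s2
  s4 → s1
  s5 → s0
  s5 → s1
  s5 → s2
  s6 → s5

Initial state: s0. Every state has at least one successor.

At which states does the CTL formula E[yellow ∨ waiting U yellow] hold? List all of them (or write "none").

States satisfying yellow ∨ waiting: {s0, s1, s2, s3, s4, s6}.
States satisfying yellow: {s0, s2, s4, s6}.
States satisfying E[yellow ∨ waiting U yellow]: {s0, s1, s2, s3, s4, s6}.

{s0, s1, s2, s3, s4, s6}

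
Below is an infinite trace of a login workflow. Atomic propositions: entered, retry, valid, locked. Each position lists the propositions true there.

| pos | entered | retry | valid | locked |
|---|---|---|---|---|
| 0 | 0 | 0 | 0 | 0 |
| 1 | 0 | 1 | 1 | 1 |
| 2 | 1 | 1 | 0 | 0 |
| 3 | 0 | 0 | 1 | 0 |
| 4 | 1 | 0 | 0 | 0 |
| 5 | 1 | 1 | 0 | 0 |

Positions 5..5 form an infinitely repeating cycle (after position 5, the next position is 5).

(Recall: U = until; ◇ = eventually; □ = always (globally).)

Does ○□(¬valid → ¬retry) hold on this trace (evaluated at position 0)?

No

The position after 0 is 1; □(¬valid → ¬retry) is false there.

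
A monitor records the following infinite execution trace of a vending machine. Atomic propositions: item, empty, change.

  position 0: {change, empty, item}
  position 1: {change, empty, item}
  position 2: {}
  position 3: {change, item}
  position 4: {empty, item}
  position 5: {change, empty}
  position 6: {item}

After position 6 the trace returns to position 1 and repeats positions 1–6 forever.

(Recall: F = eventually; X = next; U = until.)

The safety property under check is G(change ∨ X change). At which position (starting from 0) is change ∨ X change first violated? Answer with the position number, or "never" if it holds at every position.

never

change ∨ X change holds at every position 0..6, and those are all the positions the trace ever visits, so the invariant G(change ∨ X change) is never violated.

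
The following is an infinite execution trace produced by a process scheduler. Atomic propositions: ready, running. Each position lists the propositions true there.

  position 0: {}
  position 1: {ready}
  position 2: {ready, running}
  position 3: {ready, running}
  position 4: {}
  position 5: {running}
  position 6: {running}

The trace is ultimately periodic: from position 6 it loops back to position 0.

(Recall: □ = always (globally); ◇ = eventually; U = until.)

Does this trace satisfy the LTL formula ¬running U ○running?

Satisfied

Walking from position 0: ○running first holds at position 1, and ¬running holds at every earlier position along the way, so ¬running U ○running holds.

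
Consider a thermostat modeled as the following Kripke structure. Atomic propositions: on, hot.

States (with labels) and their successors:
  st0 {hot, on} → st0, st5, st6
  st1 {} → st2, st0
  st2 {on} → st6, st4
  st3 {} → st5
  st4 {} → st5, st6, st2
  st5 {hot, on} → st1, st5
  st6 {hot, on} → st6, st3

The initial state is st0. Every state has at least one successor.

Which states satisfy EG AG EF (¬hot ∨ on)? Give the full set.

{st0, st1, st2, st3, st4, st5, st6}

States satisfying AG EF (¬hot ∨ on): {st0, st1, st2, st3, st4, st5, st6}.
States satisfying EG AG EF (¬hot ∨ on): {st0, st1, st2, st3, st4, st5, st6}.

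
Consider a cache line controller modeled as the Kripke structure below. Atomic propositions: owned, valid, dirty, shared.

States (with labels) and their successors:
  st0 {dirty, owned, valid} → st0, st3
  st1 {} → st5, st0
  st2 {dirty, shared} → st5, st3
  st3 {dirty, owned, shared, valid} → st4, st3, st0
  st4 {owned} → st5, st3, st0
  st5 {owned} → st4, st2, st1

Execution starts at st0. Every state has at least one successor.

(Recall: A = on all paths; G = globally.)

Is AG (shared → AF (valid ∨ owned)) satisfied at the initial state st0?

Satisfied

States satisfying shared → AF (valid ∨ owned): {st0, st1, st2, st3, st4, st5}.
States satisfying AG (shared → AF (valid ∨ owned)): {st0, st1, st2, st3, st4, st5}.
Every state reachable from st0 satisfies shared → AF (valid ∨ owned).
st0 ∈ Sat(AG (shared → AF (valid ∨ owned))).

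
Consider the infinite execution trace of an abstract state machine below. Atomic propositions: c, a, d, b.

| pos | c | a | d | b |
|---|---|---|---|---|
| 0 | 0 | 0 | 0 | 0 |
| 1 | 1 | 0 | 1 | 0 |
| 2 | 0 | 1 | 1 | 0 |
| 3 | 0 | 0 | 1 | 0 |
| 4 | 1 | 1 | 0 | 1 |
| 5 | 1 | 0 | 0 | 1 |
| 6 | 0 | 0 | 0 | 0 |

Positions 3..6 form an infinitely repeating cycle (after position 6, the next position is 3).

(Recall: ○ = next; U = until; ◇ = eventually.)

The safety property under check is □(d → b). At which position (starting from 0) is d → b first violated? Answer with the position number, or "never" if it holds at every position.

1

Check d → b at each position in order: 0 ✓.
At position 1 the labels are {c, d}, so d → b is false there. This is the first violation.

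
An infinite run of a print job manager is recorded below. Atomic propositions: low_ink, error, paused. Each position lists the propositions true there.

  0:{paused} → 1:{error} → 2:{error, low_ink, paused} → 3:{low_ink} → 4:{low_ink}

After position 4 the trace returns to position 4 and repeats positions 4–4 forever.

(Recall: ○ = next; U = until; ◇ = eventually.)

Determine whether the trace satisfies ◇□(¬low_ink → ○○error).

□(¬low_ink → ○○error) holds at position 2, which is reachable from 0, so ◇□(¬low_ink → ○○error) holds.

Yes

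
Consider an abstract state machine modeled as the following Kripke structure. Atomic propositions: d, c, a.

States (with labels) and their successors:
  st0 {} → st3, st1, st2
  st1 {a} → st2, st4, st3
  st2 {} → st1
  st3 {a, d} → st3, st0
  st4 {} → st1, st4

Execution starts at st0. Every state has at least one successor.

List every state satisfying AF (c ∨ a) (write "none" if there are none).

States satisfying c ∨ a: {st1, st3}.
States satisfying AF (c ∨ a): {st0, st1, st2, st3}.

{st0, st1, st2, st3}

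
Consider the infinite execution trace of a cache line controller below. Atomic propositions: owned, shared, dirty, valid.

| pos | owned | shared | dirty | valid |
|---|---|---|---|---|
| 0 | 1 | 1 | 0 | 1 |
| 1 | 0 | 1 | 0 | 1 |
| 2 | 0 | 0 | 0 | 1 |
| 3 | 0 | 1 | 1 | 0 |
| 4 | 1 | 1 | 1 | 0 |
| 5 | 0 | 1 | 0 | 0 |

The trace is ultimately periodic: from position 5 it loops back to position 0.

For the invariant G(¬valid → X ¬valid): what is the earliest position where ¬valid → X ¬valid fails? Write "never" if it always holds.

Check ¬valid → X ¬valid at each position in order: 0 ✓, 1 ✓, 2 ✓, 3 ✓, 4 ✓.
At position 5 the labels are {shared} and the next position 0 has {owned, shared, valid}, so ¬valid → X ¬valid is false there. This is the first violation.

5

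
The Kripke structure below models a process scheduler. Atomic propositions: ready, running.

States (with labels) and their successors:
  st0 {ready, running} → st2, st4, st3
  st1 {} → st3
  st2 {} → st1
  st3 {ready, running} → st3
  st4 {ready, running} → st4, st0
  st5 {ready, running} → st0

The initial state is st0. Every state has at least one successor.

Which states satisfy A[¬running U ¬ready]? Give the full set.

{st1, st2}

States satisfying ¬running: {st1, st2}.
States satisfying ¬ready: {st1, st2}.
States satisfying A[¬running U ¬ready]: {st1, st2}.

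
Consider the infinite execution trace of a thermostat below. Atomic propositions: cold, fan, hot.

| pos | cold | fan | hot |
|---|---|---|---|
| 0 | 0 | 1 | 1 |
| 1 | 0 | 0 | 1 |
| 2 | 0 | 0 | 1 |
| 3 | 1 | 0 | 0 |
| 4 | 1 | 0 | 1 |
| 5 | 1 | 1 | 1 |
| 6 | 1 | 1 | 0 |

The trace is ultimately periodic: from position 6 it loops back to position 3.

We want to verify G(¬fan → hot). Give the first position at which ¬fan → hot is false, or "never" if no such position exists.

Check ¬fan → hot at each position in order: 0 ✓, 1 ✓, 2 ✓.
At position 3 the labels are {cold}, so ¬fan → hot is false there. This is the first violation.

3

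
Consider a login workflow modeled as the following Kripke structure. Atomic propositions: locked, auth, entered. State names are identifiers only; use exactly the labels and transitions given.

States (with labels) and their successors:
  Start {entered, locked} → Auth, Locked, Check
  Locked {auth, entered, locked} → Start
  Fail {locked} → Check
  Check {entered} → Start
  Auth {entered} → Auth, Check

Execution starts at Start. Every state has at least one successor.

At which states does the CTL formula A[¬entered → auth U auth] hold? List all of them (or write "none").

{Locked}

States satisfying ¬entered → auth: {Start, Locked, Check, Auth}.
States satisfying auth: {Locked}.
States satisfying A[¬entered → auth U auth]: {Locked}.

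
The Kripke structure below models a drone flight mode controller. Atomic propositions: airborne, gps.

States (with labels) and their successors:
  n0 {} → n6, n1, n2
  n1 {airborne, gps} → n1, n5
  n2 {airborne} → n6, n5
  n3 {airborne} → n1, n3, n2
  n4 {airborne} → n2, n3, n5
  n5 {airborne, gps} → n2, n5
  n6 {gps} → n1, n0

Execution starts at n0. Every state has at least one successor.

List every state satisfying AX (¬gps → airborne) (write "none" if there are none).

States satisfying ¬gps → airborne: {n1, n2, n3, n4, n5, n6}.
States satisfying AX (¬gps → airborne): {n0, n1, n2, n3, n4, n5}.

{n0, n1, n2, n3, n4, n5}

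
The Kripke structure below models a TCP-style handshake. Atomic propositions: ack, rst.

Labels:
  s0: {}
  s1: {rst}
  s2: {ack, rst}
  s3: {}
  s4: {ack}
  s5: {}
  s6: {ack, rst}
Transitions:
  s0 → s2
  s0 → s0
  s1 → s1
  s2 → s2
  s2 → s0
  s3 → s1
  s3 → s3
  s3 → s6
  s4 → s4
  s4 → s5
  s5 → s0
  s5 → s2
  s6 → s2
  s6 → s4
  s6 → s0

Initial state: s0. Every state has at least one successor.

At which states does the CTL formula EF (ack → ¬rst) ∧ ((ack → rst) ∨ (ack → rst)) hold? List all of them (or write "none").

{s0, s1, s2, s3, s5, s6}

States satisfying ack → ¬rst: {s0, s1, s3, s4, s5}.
States satisfying EF (ack → ¬rst): {s0, s1, s2, s3, s4, s5, s6}.
States satisfying ack → rst: {s0, s1, s2, s3, s5, s6}.
States satisfying (ack → rst) ∨ (ack → rst): {s0, s1, s2, s3, s5, s6}.
States satisfying EF (ack → ¬rst) ∧ ((ack → rst) ∨ (ack → rst)): {s0, s1, s2, s3, s5, s6}.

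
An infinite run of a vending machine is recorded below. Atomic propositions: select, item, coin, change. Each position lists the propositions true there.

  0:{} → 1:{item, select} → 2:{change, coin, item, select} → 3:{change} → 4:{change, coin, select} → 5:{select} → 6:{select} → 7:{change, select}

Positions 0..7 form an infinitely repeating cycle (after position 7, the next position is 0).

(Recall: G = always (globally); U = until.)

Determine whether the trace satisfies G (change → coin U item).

Does not hold

change → coin U item must hold at every position from 0 onward. It fails at position 3, so G (change → coin U item) is false.
Positions where change holds: 2, 3, 4, 7.
Check coin U item at each: 2→ok, 3→fails, 4→fails, 7→fails.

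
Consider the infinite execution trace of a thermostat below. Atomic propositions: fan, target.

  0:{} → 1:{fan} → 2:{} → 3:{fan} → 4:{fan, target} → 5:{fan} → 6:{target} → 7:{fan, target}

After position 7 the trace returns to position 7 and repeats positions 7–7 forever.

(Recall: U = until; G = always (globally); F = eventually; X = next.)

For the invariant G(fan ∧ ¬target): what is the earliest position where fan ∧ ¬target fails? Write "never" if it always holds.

0

At position 0 the labels are {}, so fan ∧ ¬target is false there. This is the first violation.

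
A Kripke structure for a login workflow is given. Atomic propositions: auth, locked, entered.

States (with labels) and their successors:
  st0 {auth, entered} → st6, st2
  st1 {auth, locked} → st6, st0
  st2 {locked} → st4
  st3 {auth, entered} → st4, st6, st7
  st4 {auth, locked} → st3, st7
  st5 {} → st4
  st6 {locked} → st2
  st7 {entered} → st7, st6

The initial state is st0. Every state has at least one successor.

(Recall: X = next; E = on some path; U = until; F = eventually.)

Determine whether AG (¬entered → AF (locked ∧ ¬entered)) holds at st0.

Holds

States satisfying ¬entered → AF (locked ∧ ¬entered): {st0, st1, st2, st3, st4, st5, st6, st7}.
States satisfying AG (¬entered → AF (locked ∧ ¬entered)): {st0, st1, st2, st3, st4, st5, st6, st7}.
Every state reachable from st0 satisfies ¬entered → AF (locked ∧ ¬entered).
st0 ∈ Sat(AG (¬entered → AF (locked ∧ ¬entered))).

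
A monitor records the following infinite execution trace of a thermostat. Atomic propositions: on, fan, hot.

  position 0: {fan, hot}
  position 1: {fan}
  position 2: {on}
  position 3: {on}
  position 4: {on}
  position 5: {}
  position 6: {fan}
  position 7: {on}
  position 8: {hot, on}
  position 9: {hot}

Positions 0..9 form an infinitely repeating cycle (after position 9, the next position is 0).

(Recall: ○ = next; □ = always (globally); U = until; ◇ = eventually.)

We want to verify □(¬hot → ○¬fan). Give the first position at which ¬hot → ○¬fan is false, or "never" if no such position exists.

Check ¬hot → ○¬fan at each position in order: 0 ✓, 1 ✓, 2 ✓, 3 ✓, 4 ✓.
At position 5 the labels are {} and the next position 6 has {fan}, so ¬hot → ○¬fan is false there. This is the first violation.

5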